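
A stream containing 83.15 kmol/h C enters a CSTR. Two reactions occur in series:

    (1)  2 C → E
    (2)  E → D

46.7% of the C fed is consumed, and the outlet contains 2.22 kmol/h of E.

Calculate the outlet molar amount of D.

Conversion of C: C consumed = 2ξ₁ = 0.467 × 83.15 → ξ₁ = 19.42 kmol/h.
E balance: n_E = 0 + 1ξ₁ − 1ξ₂ = 2.22 → ξ₂ = (1·19.42 − 2.22)/1 = 17.2 kmol/h.
Outlet amounts (n = n₀ + Σ ν·ξ):
  C: 83.15 − 2(19.42) = 44.32
  E: 0 + 1(19.42) − 1(17.2) = 2.22
  D: 0 + 1(17.2) = 17.2

17.2 kmol/h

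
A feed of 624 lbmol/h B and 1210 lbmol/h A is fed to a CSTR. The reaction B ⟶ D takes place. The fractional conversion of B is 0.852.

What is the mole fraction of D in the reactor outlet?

B reacted = 0.852 × 624 = 531.6 lbmol/h; ν_B = −1, so ξ = 531.6/1 = 531.6 lbmol/h.
Outlet amounts (n = n₀ + ν ξ):
  B: 624 − 1(531.6) = 92.35
  D: 0 + 1(531.6) = 531.6
  A: 1210 (inert)
Total out = 1834 lbmol/h; y_D = 531.6 / 1834 = 0.2899.

0.29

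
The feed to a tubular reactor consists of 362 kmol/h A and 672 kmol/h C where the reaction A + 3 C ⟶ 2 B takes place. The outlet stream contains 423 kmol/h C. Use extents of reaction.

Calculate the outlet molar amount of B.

For C: n = n₀ − 3ξ → 423 = 672 − 3ξ, giving ξ = 83 kmol/h.
Outlet amounts (n = n₀ + ν ξ):
  A: 362 − 1(83) = 279
  C: 672 − 3(83) = 423
  B: 0 + 2(83) = 166

166 kmol/h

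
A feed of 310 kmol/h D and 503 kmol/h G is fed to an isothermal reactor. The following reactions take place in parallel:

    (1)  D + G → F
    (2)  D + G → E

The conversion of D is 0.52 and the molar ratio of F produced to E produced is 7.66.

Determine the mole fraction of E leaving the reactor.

Conversion of D: D consumed = 0.52 × 310 = 161.2 kmol/h = 1ξ₁ + 1ξ₂.
Selectivity: 1ξ₁ / (1ξ₂) = 7.66 → ξ₁ = 7.66 ξ₂.
Substitute: (1·7.66 + 1) ξ₂ = 161.2 → ξ₂ = 18.61 kmol/h, ξ₁ = 142.6 kmol/h.
Outlet amounts (n = n₀ + Σ ν·ξ):
  D: 310 − 1(142.6) − 1(18.61) = 148.8
  G: 503 − 1(142.6) − 1(18.61) = 341.8
  F: 0 + 1(142.6) = 142.6
  E: 0 + 1(18.61) = 18.61
Total out = 651.8 kmol/h; y_E = 18.61 / 651.8 = 0.02856.

0.0286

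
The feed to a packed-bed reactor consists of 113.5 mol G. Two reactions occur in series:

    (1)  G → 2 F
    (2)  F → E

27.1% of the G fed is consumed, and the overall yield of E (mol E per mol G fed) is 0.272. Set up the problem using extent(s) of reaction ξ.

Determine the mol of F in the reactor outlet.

30.6 mol

Conversion of G: G consumed = 1ξ₁ = 0.271 × 113.5 → ξ₁ = 30.76 mol.
Yield of E: 1ξ₂ / 113.5 = 0.272 → ξ₂ = 30.87 mol.
Outlet amounts (n = n₀ + Σ ν·ξ):
  G: 113.5 − 1(30.76) = 82.74
  F: 0 + 2(30.76) − 1(30.87) = 30.64
  E: 0 + 1(30.87) = 30.87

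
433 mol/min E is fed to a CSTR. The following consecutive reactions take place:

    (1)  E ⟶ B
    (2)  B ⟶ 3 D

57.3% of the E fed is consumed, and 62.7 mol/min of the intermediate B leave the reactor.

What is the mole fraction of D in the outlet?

0.692

Conversion of E: E consumed = 1ξ₁ = 0.573 × 433 → ξ₁ = 248.1 mol/min.
B balance: n_B = 0 + 1ξ₁ − 1ξ₂ = 62.7 → ξ₂ = (1·248.1 − 62.7)/1 = 185.4 mol/min.
Outlet amounts (n = n₀ + Σ ν·ξ):
  E: 433 − 1(248.1) = 184.9
  B: 0 + 1(248.1) − 1(185.4) = 62.7
  D: 0 + 3(185.4) = 556.2
Total out = 803.8 mol/min; y_D = 556.2 / 803.8 = 0.692.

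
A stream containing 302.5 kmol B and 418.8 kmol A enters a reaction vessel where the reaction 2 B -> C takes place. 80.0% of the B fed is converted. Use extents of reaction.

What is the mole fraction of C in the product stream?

B reacted = 0.8 × 302.5 = 242 kmol; ν_B = −2, so ξ = 242/2 = 121 kmol.
Outlet amounts (n = n₀ + ν ξ):
  B: 302.5 − 2(121) = 60.5
  C: 0 + 1(121) = 121
  A: 418.8 (inert)
Total out = 600.3 kmol; y_C = 121 / 600.3 = 0.2016.

0.202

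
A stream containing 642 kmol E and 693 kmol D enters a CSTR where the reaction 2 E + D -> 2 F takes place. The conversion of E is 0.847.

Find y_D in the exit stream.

0.396

E reacted = 0.847 × 642 = 543.8 kmol; ν_E = −2, so ξ = 543.8/2 = 271.9 kmol.
Outlet amounts (n = n₀ + ν ξ):
  E: 642 − 2(271.9) = 98.23
  D: 693 − 1(271.9) = 421.1
  F: 0 + 2(271.9) = 543.8
Total out = 1063 kmol; y_D = 421.1 / 1063 = 0.3961.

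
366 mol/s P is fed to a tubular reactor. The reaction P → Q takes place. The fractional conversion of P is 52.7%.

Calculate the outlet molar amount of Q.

P reacted = 0.527 × 366 = 192.9 mol/s; ν_P = −1, so ξ = 192.9/1 = 192.9 mol/s.
Outlet amounts (n = n₀ + ν ξ):
  P: 366 − 1(192.9) = 173.1
  Q: 0 + 1(192.9) = 192.9

193 mol/s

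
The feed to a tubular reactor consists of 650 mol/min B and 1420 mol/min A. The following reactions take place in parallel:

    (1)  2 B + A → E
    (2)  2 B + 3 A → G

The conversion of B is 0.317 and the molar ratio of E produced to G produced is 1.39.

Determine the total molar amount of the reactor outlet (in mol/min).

1780 mol/min

Conversion of B: B consumed = 0.317 × 650 = 206.1 mol/min = 2ξ₁ + 2ξ₂.
Selectivity: 1ξ₁ / (1ξ₂) = 1.39 → ξ₁ = 1.39 ξ₂.
Substitute: (2·1.39 + 2) ξ₂ = 206.1 → ξ₂ = 43.11 mol/min, ξ₁ = 59.92 mol/min.
Outlet amounts (n = n₀ + Σ ν·ξ):
  B: 650 − 2(59.92) − 2(43.11) = 443.9
  A: 1420 − 1(59.92) − 3(43.11) = 1231
  E: 0 + 1(59.92) = 59.92
  G: 0 + 1(43.11) = 43.11
Total out = 443.9 + 1231 + 59.92 + 43.11 = 1778 mol/min.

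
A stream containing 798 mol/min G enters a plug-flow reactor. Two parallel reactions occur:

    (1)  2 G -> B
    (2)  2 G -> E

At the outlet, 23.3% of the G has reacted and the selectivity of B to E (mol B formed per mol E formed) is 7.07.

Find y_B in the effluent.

Conversion of G: G consumed = 0.233 × 798 = 185.9 mol/min = 2ξ₁ + 2ξ₂.
Selectivity: 1ξ₁ / (1ξ₂) = 7.07 → ξ₁ = 7.07 ξ₂.
Substitute: (2·7.07 + 2) ξ₂ = 185.9 → ξ₂ = 11.52 mol/min, ξ₁ = 81.45 mol/min.
Outlet amounts (n = n₀ + Σ ν·ξ):
  G: 798 − 2(81.45) − 2(11.52) = 612.1
  B: 0 + 1(81.45) = 81.45
  E: 0 + 1(11.52) = 11.52
Total out = 705 mol/min; y_B = 81.45 / 705 = 0.1155.

0.116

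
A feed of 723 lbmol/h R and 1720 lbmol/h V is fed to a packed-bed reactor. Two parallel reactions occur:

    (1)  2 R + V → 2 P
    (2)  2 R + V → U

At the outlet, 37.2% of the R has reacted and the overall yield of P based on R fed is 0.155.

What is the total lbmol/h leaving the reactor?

Yield of P: 2ξ₁ / 723 = 0.155 → ξ₁ = 56.03 lbmol/h.
Conversion of R: 2ξ₁ + 2ξ₂ = 0.372 × 723 = 269 → ξ₂ = 78.45 lbmol/h.
Outlet amounts (n = n₀ + Σ ν·ξ):
  R: 723 − 2(56.03) − 2(78.45) = 454
  V: 1720 − 1(56.03) − 1(78.45) = 1586
  P: 0 + 2(56.03) = 112.1
  U: 0 + 1(78.45) = 78.45
Total out = 454 + 1586 + 112.1 + 78.45 = 2230 lbmol/h.

2230 lbmol/h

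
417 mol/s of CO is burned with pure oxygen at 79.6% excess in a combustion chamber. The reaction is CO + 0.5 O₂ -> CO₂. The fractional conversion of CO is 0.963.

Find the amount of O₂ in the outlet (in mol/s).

174 mol/s

Stoichiometric O₂ = 0.5 × 417 = 208.5 mol/s; O₂ fed = 208.5 × 1.796 = 374.5 mol/s.
Fuel reacted = 0.963 × 417 → ξ = 401.6 mol/s.
Outlet (n = n₀ + ν ξ):
  CO: 417 − 1(401.6) = 15.43
  O₂: 374.5 − 0.5(401.6) = 173.7
  CO₂: 0 + 1(401.6) = 401.6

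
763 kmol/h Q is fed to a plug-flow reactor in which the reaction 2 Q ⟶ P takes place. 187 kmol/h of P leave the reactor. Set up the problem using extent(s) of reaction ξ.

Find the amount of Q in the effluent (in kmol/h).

For P: n = n₀ + 1ξ → 187 = 0 + 1ξ, giving ξ = 187 kmol/h.
Outlet amounts (n = n₀ + ν ξ):
  Q: 763 − 2(187) = 389
  P: 0 + 1(187) = 187

389 kmol/h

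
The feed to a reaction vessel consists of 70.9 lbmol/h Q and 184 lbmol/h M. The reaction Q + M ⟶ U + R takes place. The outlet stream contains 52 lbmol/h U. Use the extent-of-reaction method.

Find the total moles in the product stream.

For U: n = n₀ + 1ξ → 52 = 0 + 1ξ, giving ξ = 52 lbmol/h.
Outlet amounts (n = n₀ + ν ξ):
  Q: 70.9 − 1(52) = 18.9
  M: 184 − 1(52) = 132
  U: 0 + 1(52) = 52
  R: 0 + 1(52) = 52
Total out = 18.9 + 132 + 52 + 52 = 254.9 lbmol/h.

255 lbmol/h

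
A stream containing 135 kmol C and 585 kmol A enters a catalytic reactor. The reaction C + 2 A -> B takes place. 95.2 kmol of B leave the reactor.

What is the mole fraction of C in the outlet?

For B: n = n₀ + 1ξ → 95.2 = 0 + 1ξ, giving ξ = 95.2 kmol.
Outlet amounts (n = n₀ + ν ξ):
  C: 135 − 1(95.2) = 39.8
  A: 585 − 2(95.2) = 394.6
  B: 0 + 1(95.2) = 95.2
Total out = 529.6 kmol; y_C = 39.8 / 529.6 = 0.07515.

0.0752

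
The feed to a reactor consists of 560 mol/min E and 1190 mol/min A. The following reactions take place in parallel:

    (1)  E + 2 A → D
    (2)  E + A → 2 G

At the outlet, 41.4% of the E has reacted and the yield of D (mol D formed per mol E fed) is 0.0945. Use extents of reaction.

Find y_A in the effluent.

0.551

Yield of D: 1ξ₁ / 560 = 0.0945 → ξ₁ = 52.92 mol/min.
Conversion of E: 1ξ₁ + 1ξ₂ = 0.414 × 560 = 231.8 → ξ₂ = 178.9 mol/min.
Outlet amounts (n = n₀ + Σ ν·ξ):
  E: 560 − 1(52.92) − 1(178.9) = 328.2
  A: 1190 − 2(52.92) − 1(178.9) = 905.2
  D: 0 + 1(52.92) = 52.92
  G: 0 + 2(178.9) = 357.8
Total out = 1644 mol/min; y_A = 905.2 / 1644 = 0.5506.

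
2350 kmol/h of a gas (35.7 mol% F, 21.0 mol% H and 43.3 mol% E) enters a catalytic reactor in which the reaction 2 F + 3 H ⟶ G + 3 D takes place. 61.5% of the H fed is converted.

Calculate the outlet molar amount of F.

H reacted = 0.615 × 493.5 = 303.5 kmol/h; ν_H = −3, so ξ = 303.5/3 = 101.2 kmol/h.
Outlet amounts (n = n₀ + ν ξ):
  F: 839 − 2(101.2) = 636.6
  H: 493.5 − 3(101.2) = 190
  G: 0 + 1(101.2) = 101.2
  D: 0 + 3(101.2) = 303.5
  E: 1018 (inert)

637 kmol/h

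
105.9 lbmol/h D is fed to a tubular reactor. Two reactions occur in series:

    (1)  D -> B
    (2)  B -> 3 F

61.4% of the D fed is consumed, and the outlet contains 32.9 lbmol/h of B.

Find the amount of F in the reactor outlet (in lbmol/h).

96.4 lbmol/h

Conversion of D: D consumed = 1ξ₁ = 0.614 × 105.9 → ξ₁ = 65.02 lbmol/h.
B balance: n_B = 0 + 1ξ₁ − 1ξ₂ = 32.9 → ξ₂ = (1·65.02 − 32.9)/1 = 32.12 lbmol/h.
Outlet amounts (n = n₀ + Σ ν·ξ):
  D: 105.9 − 1(65.02) = 40.88
  B: 0 + 1(65.02) − 1(32.12) = 32.9
  F: 0 + 3(32.12) = 96.37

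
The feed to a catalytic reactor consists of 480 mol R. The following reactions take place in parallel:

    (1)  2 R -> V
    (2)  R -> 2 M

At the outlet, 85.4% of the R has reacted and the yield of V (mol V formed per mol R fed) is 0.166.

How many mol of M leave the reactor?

Yield of V: 1ξ₁ / 480 = 0.166 → ξ₁ = 79.68 mol.
Conversion of R: 2ξ₁ + 1ξ₂ = 0.854 × 480 = 409.9 → ξ₂ = 250.6 mol.
Outlet amounts (n = n₀ + Σ ν·ξ):
  R: 480 − 2(79.68) − 1(250.6) = 70.08
  V: 0 + 1(79.68) = 79.68
  M: 0 + 2(250.6) = 501.1

501 mol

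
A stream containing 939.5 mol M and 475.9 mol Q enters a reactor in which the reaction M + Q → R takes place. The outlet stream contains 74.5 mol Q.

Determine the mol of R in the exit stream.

401 mol

For Q: n = n₀ − 1ξ → 74.5 = 475.9 − 1ξ, giving ξ = 401.4 mol.
Outlet amounts (n = n₀ + ν ξ):
  M: 939.5 − 1(401.4) = 538.1
  Q: 475.9 − 1(401.4) = 74.5
  R: 0 + 1(401.4) = 401.4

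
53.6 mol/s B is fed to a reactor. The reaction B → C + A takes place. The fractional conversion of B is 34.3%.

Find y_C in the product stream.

B reacted = 0.343 × 53.6 = 18.38 mol/s; ν_B = −1, so ξ = 18.38/1 = 18.38 mol/s.
Outlet amounts (n = n₀ + ν ξ):
  B: 53.6 − 1(18.38) = 35.22
  C: 0 + 1(18.38) = 18.38
  A: 0 + 1(18.38) = 18.38
Total out = 71.98 mol/s; y_C = 18.38 / 71.98 = 0.2554.

0.255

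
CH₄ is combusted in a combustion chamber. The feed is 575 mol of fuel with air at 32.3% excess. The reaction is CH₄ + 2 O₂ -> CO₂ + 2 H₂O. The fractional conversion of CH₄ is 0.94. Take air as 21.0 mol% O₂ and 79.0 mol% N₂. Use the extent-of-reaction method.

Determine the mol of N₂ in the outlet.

5720 mol

Stoichiometric O₂ = 2 × 575 = 1150 mol; O₂ fed = 1150 × 1.323 = 1521 mol.
N₂ fed = 1521 × 79/21 = 5724 mol.
Fuel reacted = 0.94 × 575 → ξ = 540.5 mol.
Outlet (n = n₀ + ν ξ):
  CH₄: 575 − 1(540.5) = 34.5
  O₂: 1521 − 2(540.5) = 440.5
  N₂: 5724 (inert)
  CO₂: 0 + 1(540.5) = 540.5
  H₂O: 0 + 2(540.5) = 1081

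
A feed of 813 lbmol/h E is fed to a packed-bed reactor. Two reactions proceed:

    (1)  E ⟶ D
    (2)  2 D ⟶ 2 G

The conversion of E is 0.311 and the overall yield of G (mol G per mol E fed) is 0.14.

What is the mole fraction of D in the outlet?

0.171

Conversion of E: E consumed = 1ξ₁ = 0.311 × 813 → ξ₁ = 252.8 lbmol/h.
Yield of G: 2ξ₂ / 813 = 0.14 → ξ₂ = 56.91 lbmol/h.
Outlet amounts (n = n₀ + Σ ν·ξ):
  E: 813 − 1(252.8) = 560.2
  D: 0 + 1(252.8) − 2(56.91) = 139
  G: 0 + 2(56.91) = 113.8
Total out = 813 lbmol/h; y_D = 139 / 813 = 0.171.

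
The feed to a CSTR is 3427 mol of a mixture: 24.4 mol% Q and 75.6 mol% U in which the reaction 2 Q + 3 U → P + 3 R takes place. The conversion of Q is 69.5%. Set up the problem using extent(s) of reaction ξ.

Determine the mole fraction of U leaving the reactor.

Q reacted = 0.695 × 836.2 = 581.2 mol; ν_Q = −2, so ξ = 581.2/2 = 290.6 mol.
Outlet amounts (n = n₀ + ν ξ):
  Q: 836.2 − 2(290.6) = 255
  U: 2591 − 3(290.6) = 1719
  P: 0 + 1(290.6) = 290.6
  R: 0 + 3(290.6) = 871.7
Total out = 3136 mol; y_U = 1719 / 3136 = 0.5481.

0.548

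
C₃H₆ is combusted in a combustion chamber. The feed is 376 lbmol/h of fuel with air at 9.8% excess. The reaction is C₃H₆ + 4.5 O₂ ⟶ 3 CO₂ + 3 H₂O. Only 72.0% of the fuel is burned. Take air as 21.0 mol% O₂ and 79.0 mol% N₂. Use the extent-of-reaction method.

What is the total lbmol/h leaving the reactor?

Stoichiometric O₂ = 4.5 × 376 = 1692 lbmol/h; O₂ fed = 1692 × 1.098 = 1858 lbmol/h.
N₂ fed = 1858 × 79/21 = 6989 lbmol/h.
Fuel reacted = 0.72 × 376 → ξ = 270.7 lbmol/h.
Outlet (n = n₀ + ν ξ):
  C₃H₆: 376 − 1(270.7) = 105.3
  O₂: 1858 − 4.5(270.7) = 639.6
  N₂: 6989 (inert)
  CO₂: 0 + 3(270.7) = 812.2
  H₂O: 0 + 3(270.7) = 812.2
Total out = 105.3 + 639.6 + 6989 + 812.2 + 812.2 = 9358 lbmol/h.

9360 lbmol/h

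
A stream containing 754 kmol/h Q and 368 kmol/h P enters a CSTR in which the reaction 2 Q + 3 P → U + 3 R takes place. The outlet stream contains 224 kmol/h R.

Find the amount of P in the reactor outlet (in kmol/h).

For R: n = n₀ + 3ξ → 224 = 0 + 3ξ, giving ξ = 74.67 kmol/h.
Outlet amounts (n = n₀ + ν ξ):
  Q: 754 − 2(74.67) = 604.7
  P: 368 − 3(74.67) = 144
  U: 0 + 1(74.67) = 74.67
  R: 0 + 3(74.67) = 224

144 kmol/h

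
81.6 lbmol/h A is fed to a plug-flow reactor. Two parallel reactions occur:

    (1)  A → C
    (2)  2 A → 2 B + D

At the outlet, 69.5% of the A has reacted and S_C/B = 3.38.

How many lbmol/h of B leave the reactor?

12.9 lbmol/h

Conversion of A: A consumed = 0.695 × 81.6 = 56.71 lbmol/h = 1ξ₁ + 2ξ₂.
Selectivity: 1ξ₁ / (2ξ₂) = 3.38 → ξ₁ = 6.76 ξ₂.
Substitute: (1·6.76 + 2) ξ₂ = 56.71 → ξ₂ = 6.474 lbmol/h, ξ₁ = 43.76 lbmol/h.
Outlet amounts (n = n₀ + Σ ν·ξ):
  A: 81.6 − 1(43.76) − 2(6.474) = 24.89
  C: 0 + 1(43.76) = 43.76
  B: 0 + 2(6.474) = 12.95
  D: 0 + 1(6.474) = 6.474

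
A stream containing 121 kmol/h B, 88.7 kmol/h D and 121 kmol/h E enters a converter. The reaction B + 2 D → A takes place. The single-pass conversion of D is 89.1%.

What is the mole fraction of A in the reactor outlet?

0.157

D reacted = 0.891 × 88.7 = 79.03 kmol/h; ν_D = −2, so ξ = 79.03/2 = 39.52 kmol/h.
Outlet amounts (n = n₀ + ν ξ):
  B: 121 − 1(39.52) = 81.48
  D: 88.7 − 2(39.52) = 9.668
  A: 0 + 1(39.52) = 39.52
  E: 121 (inert)
Total out = 251.7 kmol/h; y_A = 39.52 / 251.7 = 0.157.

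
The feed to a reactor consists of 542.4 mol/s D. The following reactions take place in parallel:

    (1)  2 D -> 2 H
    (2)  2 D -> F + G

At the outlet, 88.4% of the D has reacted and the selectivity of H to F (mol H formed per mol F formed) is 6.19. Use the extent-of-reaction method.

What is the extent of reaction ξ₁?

Conversion of D: D consumed = 0.884 × 542.4 = 479.5 mol/s = 2ξ₁ + 2ξ₂.
Selectivity: 2ξ₁ / (1ξ₂) = 6.19 → ξ₁ = 3.095 ξ₂.
Substitute: (2·3.095 + 2) ξ₂ = 479.5 → ξ₂ = 58.54 mol/s, ξ₁ = 181.2 mol/s.
Outlet amounts (n = n₀ + Σ ν·ξ):
  D: 542.4 − 2(181.2) − 2(58.54) = 62.92
  H: 0 + 2(181.2) = 362.4
  F: 0 + 1(58.54) = 58.54
  G: 0 + 1(58.54) = 58.54

ξ₁ = 181 mol/s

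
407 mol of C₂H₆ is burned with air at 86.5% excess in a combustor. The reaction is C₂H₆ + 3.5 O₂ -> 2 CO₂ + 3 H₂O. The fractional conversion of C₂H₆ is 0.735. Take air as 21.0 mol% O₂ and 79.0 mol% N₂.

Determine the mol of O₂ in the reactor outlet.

1610 mol

Stoichiometric O₂ = 3.5 × 407 = 1424 mol; O₂ fed = 1424 × 1.865 = 2657 mol.
N₂ fed = 2657 × 79/21 = 9994 mol.
Fuel reacted = 0.735 × 407 → ξ = 299.1 mol.
Outlet (n = n₀ + ν ξ):
  C₂H₆: 407 − 1(299.1) = 107.9
  O₂: 2657 − 3.5(299.1) = 1610
  N₂: 9994 (inert)
  CO₂: 0 + 2(299.1) = 598.3
  H₂O: 0 + 3(299.1) = 897.4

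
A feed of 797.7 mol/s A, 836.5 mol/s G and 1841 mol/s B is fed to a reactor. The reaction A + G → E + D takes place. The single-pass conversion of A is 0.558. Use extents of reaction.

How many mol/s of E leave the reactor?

A reacted = 0.558 × 797.7 = 445.1 mol/s; ν_A = −1, so ξ = 445.1/1 = 445.1 mol/s.
Outlet amounts (n = n₀ + ν ξ):
  A: 797.7 − 1(445.1) = 352.6
  G: 836.5 − 1(445.1) = 391.4
  E: 0 + 1(445.1) = 445.1
  D: 0 + 1(445.1) = 445.1
  B: 1841 (inert)

445 mol/s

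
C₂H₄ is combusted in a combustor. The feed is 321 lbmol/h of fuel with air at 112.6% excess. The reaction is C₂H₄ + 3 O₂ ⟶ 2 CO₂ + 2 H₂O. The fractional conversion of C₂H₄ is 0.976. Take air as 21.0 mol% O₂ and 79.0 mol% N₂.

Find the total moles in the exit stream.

10100 lbmol/h

Stoichiometric O₂ = 3 × 321 = 963 lbmol/h; O₂ fed = 963 × 2.126 = 2047 lbmol/h.
N₂ fed = 2047 × 79/21 = 7702 lbmol/h.
Fuel reacted = 0.976 × 321 → ξ = 313.3 lbmol/h.
Outlet (n = n₀ + ν ξ):
  C₂H₄: 321 − 1(313.3) = 7.704
  O₂: 2047 − 3(313.3) = 1107
  N₂: 7702 (inert)
  CO₂: 0 + 2(313.3) = 626.6
  H₂O: 0 + 2(313.3) = 626.6
Total out = 7.704 + 1107 + 7702 + 626.6 + 626.6 = 10070 lbmol/h.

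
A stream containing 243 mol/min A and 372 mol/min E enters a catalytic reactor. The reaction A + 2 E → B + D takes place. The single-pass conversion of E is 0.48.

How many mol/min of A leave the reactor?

E reacted = 0.48 × 372 = 178.6 mol/min; ν_E = −2, so ξ = 178.6/2 = 89.28 mol/min.
Outlet amounts (n = n₀ + ν ξ):
  A: 243 − 1(89.28) = 153.7
  E: 372 − 2(89.28) = 193.4
  B: 0 + 1(89.28) = 89.28
  D: 0 + 1(89.28) = 89.28

154 mol/min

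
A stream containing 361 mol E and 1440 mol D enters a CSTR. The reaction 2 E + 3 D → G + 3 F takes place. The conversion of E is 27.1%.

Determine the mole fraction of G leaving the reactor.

0.0279

E reacted = 0.271 × 361 = 97.83 mol; ν_E = −2, so ξ = 97.83/2 = 48.92 mol.
Outlet amounts (n = n₀ + ν ξ):
  E: 361 − 2(48.92) = 263.2
  D: 1440 − 3(48.92) = 1293
  G: 0 + 1(48.92) = 48.92
  F: 0 + 3(48.92) = 146.7
Total out = 1752 mol; y_G = 48.92 / 1752 = 0.02792.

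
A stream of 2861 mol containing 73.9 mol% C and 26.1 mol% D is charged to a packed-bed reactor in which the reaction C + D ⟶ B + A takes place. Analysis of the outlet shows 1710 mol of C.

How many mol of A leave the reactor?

404 mol

For C: n = n₀ − 1ξ → 1710 = 2114 − 1ξ, giving ξ = 404.3 mol.
Outlet amounts (n = n₀ + ν ξ):
  C: 2114 − 1(404.3) = 1710
  D: 746.7 − 1(404.3) = 342.4
  B: 0 + 1(404.3) = 404.3
  A: 0 + 1(404.3) = 404.3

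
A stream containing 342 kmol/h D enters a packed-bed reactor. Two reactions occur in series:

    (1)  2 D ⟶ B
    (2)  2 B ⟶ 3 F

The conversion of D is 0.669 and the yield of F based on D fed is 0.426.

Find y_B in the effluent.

Conversion of D: D consumed = 2ξ₁ = 0.669 × 342 → ξ₁ = 114.4 kmol/h.
Yield of F: 3ξ₂ / 342 = 0.426 → ξ₂ = 48.56 kmol/h.
Outlet amounts (n = n₀ + Σ ν·ξ):
  D: 342 − 2(114.4) = 113.2
  B: 0 + 1(114.4) − 2(48.56) = 17.27
  F: 0 + 3(48.56) = 145.7
Total out = 276.2 kmol/h; y_B = 17.27 / 276.2 = 0.06254.

0.0625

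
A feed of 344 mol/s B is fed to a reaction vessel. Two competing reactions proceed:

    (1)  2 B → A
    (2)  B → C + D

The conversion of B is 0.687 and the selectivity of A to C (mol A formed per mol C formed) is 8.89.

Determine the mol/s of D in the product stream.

12.6 mol/s

Conversion of B: B consumed = 0.687 × 344 = 236.3 mol/s = 2ξ₁ + 1ξ₂.
Selectivity: 1ξ₁ / (1ξ₂) = 8.89 → ξ₁ = 8.89 ξ₂.
Substitute: (2·8.89 + 1) ξ₂ = 236.3 → ξ₂ = 12.58 mol/s, ξ₁ = 111.9 mol/s.
Outlet amounts (n = n₀ + Σ ν·ξ):
  B: 344 − 2(111.9) − 1(12.58) = 107.7
  A: 0 + 1(111.9) = 111.9
  C: 0 + 1(12.58) = 12.58
  D: 0 + 1(12.58) = 12.58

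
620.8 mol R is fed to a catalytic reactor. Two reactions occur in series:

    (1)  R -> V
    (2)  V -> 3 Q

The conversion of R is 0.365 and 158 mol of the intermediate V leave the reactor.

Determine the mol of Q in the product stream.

Conversion of R: R consumed = 1ξ₁ = 0.365 × 620.8 → ξ₁ = 226.6 mol.
V balance: n_V = 0 + 1ξ₁ − 1ξ₂ = 158 → ξ₂ = (1·226.6 − 158)/1 = 68.59 mol.
Outlet amounts (n = n₀ + Σ ν·ξ):
  R: 620.8 − 1(226.6) = 394.2
  V: 0 + 1(226.6) − 1(68.59) = 158
  Q: 0 + 3(68.59) = 205.8

206 mol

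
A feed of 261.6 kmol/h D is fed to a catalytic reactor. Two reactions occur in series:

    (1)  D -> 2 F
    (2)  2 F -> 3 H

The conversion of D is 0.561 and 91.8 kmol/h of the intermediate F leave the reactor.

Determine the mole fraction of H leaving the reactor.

Conversion of D: D consumed = 1ξ₁ = 0.561 × 261.6 → ξ₁ = 146.8 kmol/h.
F balance: n_F = 0 + 2ξ₁ − 2ξ₂ = 91.8 → ξ₂ = (2·146.8 − 91.8)/2 = 100.9 kmol/h.
Outlet amounts (n = n₀ + Σ ν·ξ):
  D: 261.6 − 1(146.8) = 114.8
  F: 0 + 2(146.8) − 2(100.9) = 91.8
  H: 0 + 3(100.9) = 302.6
Total out = 509.2 kmol/h; y_H = 302.6 / 509.2 = 0.5942.

0.594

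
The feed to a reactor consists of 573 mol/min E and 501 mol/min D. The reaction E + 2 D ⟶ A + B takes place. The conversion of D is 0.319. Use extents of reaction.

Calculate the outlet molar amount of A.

79.9 mol/min

D reacted = 0.319 × 501 = 159.8 mol/min; ν_D = −2, so ξ = 159.8/2 = 79.91 mol/min.
Outlet amounts (n = n₀ + ν ξ):
  E: 573 − 1(79.91) = 493.1
  D: 501 − 2(79.91) = 341.2
  A: 0 + 1(79.91) = 79.91
  B: 0 + 1(79.91) = 79.91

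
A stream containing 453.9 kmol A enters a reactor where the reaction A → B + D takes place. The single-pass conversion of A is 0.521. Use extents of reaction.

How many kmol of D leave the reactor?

236 kmol

A reacted = 0.521 × 453.9 = 236.5 kmol; ν_A = −1, so ξ = 236.5/1 = 236.5 kmol.
Outlet amounts (n = n₀ + ν ξ):
  A: 453.9 − 1(236.5) = 217.4
  B: 0 + 1(236.5) = 236.5
  D: 0 + 1(236.5) = 236.5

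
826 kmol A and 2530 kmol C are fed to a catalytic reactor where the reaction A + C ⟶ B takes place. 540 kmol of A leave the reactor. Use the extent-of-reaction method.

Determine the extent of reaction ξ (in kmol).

For A: n = n₀ − 1ξ → 540 = 826 − 1ξ, giving ξ = 286 kmol.
Outlet amounts (n = n₀ + ν ξ):
  A: 826 − 1(286) = 540
  C: 2530 − 1(286) = 2244
  B: 0 + 1(286) = 286

ξ = 286 kmol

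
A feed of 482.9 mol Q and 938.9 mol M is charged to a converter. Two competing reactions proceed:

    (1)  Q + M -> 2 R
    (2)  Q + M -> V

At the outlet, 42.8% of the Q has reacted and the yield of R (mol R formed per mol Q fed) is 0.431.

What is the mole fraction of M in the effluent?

0.555

Yield of R: 2ξ₁ / 482.9 = 0.431 → ξ₁ = 104.1 mol.
Conversion of Q: 1ξ₁ + 1ξ₂ = 0.428 × 482.9 = 206.7 → ξ₂ = 102.6 mol.
Outlet amounts (n = n₀ + Σ ν·ξ):
  Q: 482.9 − 1(104.1) − 1(102.6) = 276.2
  M: 938.9 − 1(104.1) − 1(102.6) = 732.2
  R: 0 + 2(104.1) = 208.1
  V: 0 + 1(102.6) = 102.6
Total out = 1319 mol; y_M = 732.2 / 1319 = 0.5551.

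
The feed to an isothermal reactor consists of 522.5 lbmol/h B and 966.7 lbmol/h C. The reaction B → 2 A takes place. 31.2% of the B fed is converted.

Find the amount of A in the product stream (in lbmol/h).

326 lbmol/h

B reacted = 0.312 × 522.5 = 163 lbmol/h; ν_B = −1, so ξ = 163/1 = 163 lbmol/h.
Outlet amounts (n = n₀ + ν ξ):
  B: 522.5 − 1(163) = 359.5
  A: 0 + 2(163) = 326
  C: 966.7 (inert)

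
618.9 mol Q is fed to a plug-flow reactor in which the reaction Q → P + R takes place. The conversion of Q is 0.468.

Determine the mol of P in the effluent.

290 mol

Q reacted = 0.468 × 618.9 = 289.6 mol; ν_Q = −1, so ξ = 289.6/1 = 289.6 mol.
Outlet amounts (n = n₀ + ν ξ):
  Q: 618.9 − 1(289.6) = 329.3
  P: 0 + 1(289.6) = 289.6
  R: 0 + 1(289.6) = 289.6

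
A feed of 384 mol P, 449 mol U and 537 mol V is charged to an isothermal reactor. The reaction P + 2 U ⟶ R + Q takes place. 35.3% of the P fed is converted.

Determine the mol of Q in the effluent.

P reacted = 0.353 × 384 = 135.6 mol; ν_P = −1, so ξ = 135.6/1 = 135.6 mol.
Outlet amounts (n = n₀ + ν ξ):
  P: 384 − 1(135.6) = 248.4
  U: 449 − 2(135.6) = 177.9
  R: 0 + 1(135.6) = 135.6
  Q: 0 + 1(135.6) = 135.6
  V: 537 (inert)

136 mol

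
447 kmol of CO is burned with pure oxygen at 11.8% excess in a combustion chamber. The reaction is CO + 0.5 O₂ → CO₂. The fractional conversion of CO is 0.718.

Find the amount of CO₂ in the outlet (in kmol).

321 kmol

Stoichiometric O₂ = 0.5 × 447 = 223.5 kmol; O₂ fed = 223.5 × 1.118 = 249.9 kmol.
Fuel reacted = 0.718 × 447 → ξ = 320.9 kmol.
Outlet (n = n₀ + ν ξ):
  CO: 447 − 1(320.9) = 126.1
  O₂: 249.9 − 0.5(320.9) = 89.4
  CO₂: 0 + 1(320.9) = 320.9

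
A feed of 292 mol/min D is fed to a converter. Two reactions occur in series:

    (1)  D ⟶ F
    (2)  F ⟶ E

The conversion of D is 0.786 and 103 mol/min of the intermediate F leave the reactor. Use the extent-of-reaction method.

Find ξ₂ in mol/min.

Conversion of D: D consumed = 1ξ₁ = 0.786 × 292 → ξ₁ = 229.5 mol/min.
F balance: n_F = 0 + 1ξ₁ − 1ξ₂ = 103 → ξ₂ = (1·229.5 − 103)/1 = 126.5 mol/min.
Outlet amounts (n = n₀ + Σ ν·ξ):
  D: 292 − 1(229.5) = 62.49
  F: 0 + 1(229.5) − 1(126.5) = 103
  E: 0 + 1(126.5) = 126.5

ξ₂ = 127 mol/min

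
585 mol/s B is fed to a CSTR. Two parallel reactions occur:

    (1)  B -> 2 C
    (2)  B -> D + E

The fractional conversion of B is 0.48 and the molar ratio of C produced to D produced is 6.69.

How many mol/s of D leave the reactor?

64.6 mol/s

Conversion of B: B consumed = 0.48 × 585 = 280.8 mol/s = 1ξ₁ + 1ξ₂.
Selectivity: 2ξ₁ / (1ξ₂) = 6.69 → ξ₁ = 3.345 ξ₂.
Substitute: (1·3.345 + 1) ξ₂ = 280.8 → ξ₂ = 64.63 mol/s, ξ₁ = 216.2 mol/s.
Outlet amounts (n = n₀ + Σ ν·ξ):
  B: 585 − 1(216.2) − 1(64.63) = 304.2
  C: 0 + 2(216.2) = 432.3
  D: 0 + 1(64.63) = 64.63
  E: 0 + 1(64.63) = 64.63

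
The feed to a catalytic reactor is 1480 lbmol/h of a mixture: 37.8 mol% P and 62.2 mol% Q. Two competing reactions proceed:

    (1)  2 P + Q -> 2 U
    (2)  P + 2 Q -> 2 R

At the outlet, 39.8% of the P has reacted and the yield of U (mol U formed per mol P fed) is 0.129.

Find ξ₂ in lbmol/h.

ξ₂ = 150 lbmol/h

Yield of U: 2ξ₁ / 559.4 = 0.129 → ξ₁ = 36.08 lbmol/h.
Conversion of P: 2ξ₁ + 1ξ₂ = 0.398 × 559.4 = 222.7 → ξ₂ = 150.5 lbmol/h.
Outlet amounts (n = n₀ + Σ ν·ξ):
  P: 559.4 − 2(36.08) − 1(150.5) = 336.8
  Q: 920.6 − 1(36.08) − 2(150.5) = 583.5
  U: 0 + 2(36.08) = 72.17
  R: 0 + 2(150.5) = 301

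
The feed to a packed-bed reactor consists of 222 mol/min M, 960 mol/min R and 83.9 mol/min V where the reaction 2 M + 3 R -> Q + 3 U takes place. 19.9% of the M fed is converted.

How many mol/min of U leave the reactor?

M reacted = 0.199 × 222 = 44.18 mol/min; ν_M = −2, so ξ = 44.18/2 = 22.09 mol/min.
Outlet amounts (n = n₀ + ν ξ):
  M: 222 − 2(22.09) = 177.8
  R: 960 − 3(22.09) = 893.7
  Q: 0 + 1(22.09) = 22.09
  U: 0 + 3(22.09) = 66.27
  V: 83.9 (inert)

66.3 mol/min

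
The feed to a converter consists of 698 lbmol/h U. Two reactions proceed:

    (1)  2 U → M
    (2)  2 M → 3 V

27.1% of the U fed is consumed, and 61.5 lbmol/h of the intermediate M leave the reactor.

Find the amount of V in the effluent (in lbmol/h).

49.6 lbmol/h

Conversion of U: U consumed = 2ξ₁ = 0.271 × 698 → ξ₁ = 94.58 lbmol/h.
M balance: n_M = 0 + 1ξ₁ − 2ξ₂ = 61.5 → ξ₂ = (1·94.58 − 61.5)/2 = 16.54 lbmol/h.
Outlet amounts (n = n₀ + Σ ν·ξ):
  U: 698 − 2(94.58) = 508.8
  M: 0 + 1(94.58) − 2(16.54) = 61.5
  V: 0 + 3(16.54) = 49.62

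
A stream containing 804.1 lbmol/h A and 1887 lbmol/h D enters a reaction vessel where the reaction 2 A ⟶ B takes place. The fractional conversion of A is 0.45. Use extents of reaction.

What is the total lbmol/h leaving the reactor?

2510 lbmol/h

A reacted = 0.45 × 804.1 = 361.8 lbmol/h; ν_A = −2, so ξ = 361.8/2 = 180.9 lbmol/h.
Outlet amounts (n = n₀ + ν ξ):
  A: 804.1 − 2(180.9) = 442.3
  B: 0 + 1(180.9) = 180.9
  D: 1887 (inert)
Total out = 442.3 + 180.9 + 1887 = 2510 lbmol/h.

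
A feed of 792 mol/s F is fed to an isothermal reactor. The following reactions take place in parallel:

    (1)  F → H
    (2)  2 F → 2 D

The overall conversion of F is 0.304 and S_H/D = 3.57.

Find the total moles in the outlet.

792 mol/s

Conversion of F: F consumed = 0.304 × 792 = 240.8 mol/s = 1ξ₁ + 2ξ₂.
Selectivity: 1ξ₁ / (2ξ₂) = 3.57 → ξ₁ = 7.14 ξ₂.
Substitute: (1·7.14 + 2) ξ₂ = 240.8 → ξ₂ = 26.34 mol/s, ξ₁ = 188.1 mol/s.
Outlet amounts (n = n₀ + Σ ν·ξ):
  F: 792 − 1(188.1) − 2(26.34) = 551.2
  H: 0 + 1(188.1) = 188.1
  D: 0 + 2(26.34) = 52.68
Total out = 551.2 + 188.1 + 52.68 = 792 mol/s.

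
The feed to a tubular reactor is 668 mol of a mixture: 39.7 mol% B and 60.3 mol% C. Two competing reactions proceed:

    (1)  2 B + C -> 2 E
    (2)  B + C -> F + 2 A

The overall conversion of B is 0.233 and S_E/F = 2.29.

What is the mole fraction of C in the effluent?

Conversion of B: B consumed = 0.233 × 265.2 = 61.79 mol = 2ξ₁ + 1ξ₂.
Selectivity: 2ξ₁ / (1ξ₂) = 2.29 → ξ₁ = 1.145 ξ₂.
Substitute: (2·1.145 + 1) ξ₂ = 61.79 → ξ₂ = 18.78 mol, ξ₁ = 21.5 mol.
Outlet amounts (n = n₀ + Σ ν·ξ):
  B: 265.2 − 2(21.5) − 1(18.78) = 203.4
  C: 402.8 − 1(21.5) − 1(18.78) = 362.5
  E: 0 + 2(21.5) = 43.01
  F: 0 + 1(18.78) = 18.78
  A: 0 + 2(18.78) = 37.56
Total out = 665.3 mol; y_C = 362.5 / 665.3 = 0.5449.

0.545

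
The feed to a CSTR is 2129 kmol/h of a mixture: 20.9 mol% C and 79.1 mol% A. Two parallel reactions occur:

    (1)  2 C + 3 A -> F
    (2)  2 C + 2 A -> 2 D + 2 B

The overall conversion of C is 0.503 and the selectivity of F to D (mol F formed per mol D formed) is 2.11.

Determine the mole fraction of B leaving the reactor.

Conversion of C: C consumed = 0.503 × 445 = 223.8 kmol/h = 2ξ₁ + 2ξ₂.
Selectivity: 1ξ₁ / (2ξ₂) = 2.11 → ξ₁ = 4.22 ξ₂.
Substitute: (2·4.22 + 2) ξ₂ = 223.8 → ξ₂ = 21.44 kmol/h, ξ₁ = 90.47 kmol/h.
Outlet amounts (n = n₀ + Σ ν·ξ):
  C: 445 − 2(90.47) − 2(21.44) = 221.1
  A: 1684 − 3(90.47) − 2(21.44) = 1370
  F: 0 + 1(90.47) = 90.47
  D: 0 + 2(21.44) = 42.88
  B: 0 + 2(21.44) = 42.88
Total out = 1767 kmol/h; y_B = 42.88 / 1767 = 0.02426.

0.0243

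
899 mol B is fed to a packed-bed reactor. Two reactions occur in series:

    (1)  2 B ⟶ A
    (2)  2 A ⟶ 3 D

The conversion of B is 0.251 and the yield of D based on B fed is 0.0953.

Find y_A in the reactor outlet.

Conversion of B: B consumed = 2ξ₁ = 0.251 × 899 → ξ₁ = 112.8 mol.
Yield of D: 3ξ₂ / 899 = 0.0953 → ξ₂ = 28.56 mol.
Outlet amounts (n = n₀ + Σ ν·ξ):
  B: 899 − 2(112.8) = 673.4
  A: 0 + 1(112.8) − 2(28.56) = 55.71
  D: 0 + 3(28.56) = 85.67
Total out = 814.7 mol; y_A = 55.71 / 814.7 = 0.06838.

0.0684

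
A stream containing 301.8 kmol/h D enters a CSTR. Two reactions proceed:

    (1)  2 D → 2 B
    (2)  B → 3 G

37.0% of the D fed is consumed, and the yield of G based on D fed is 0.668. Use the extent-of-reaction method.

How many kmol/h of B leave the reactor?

44.5 kmol/h

Conversion of D: D consumed = 2ξ₁ = 0.37 × 301.8 → ξ₁ = 55.83 kmol/h.
Yield of G: 3ξ₂ / 301.8 = 0.668 → ξ₂ = 67.2 kmol/h.
Outlet amounts (n = n₀ + Σ ν·ξ):
  D: 301.8 − 2(55.83) = 190.1
  B: 0 + 2(55.83) − 1(67.2) = 44.47
  G: 0 + 3(67.2) = 201.6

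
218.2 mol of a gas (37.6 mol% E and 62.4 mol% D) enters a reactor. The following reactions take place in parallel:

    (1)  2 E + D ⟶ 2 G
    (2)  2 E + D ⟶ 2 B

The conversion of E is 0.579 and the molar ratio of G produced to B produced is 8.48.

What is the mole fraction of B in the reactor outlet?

0.0258

Conversion of E: E consumed = 0.579 × 82.04 = 47.5 mol = 2ξ₁ + 2ξ₂.
Selectivity: 2ξ₁ / (2ξ₂) = 8.48 → ξ₁ = 8.48 ξ₂.
Substitute: (2·8.48 + 2) ξ₂ = 47.5 → ξ₂ = 2.505 mol, ξ₁ = 21.25 mol.
Outlet amounts (n = n₀ + Σ ν·ξ):
  E: 82.04 − 2(21.25) − 2(2.505) = 34.54
  D: 136.2 − 1(21.25) − 1(2.505) = 112.4
  G: 0 + 2(21.25) = 42.49
  B: 0 + 2(2.505) = 5.011
Total out = 194.4 mol; y_B = 5.011 / 194.4 = 0.02577.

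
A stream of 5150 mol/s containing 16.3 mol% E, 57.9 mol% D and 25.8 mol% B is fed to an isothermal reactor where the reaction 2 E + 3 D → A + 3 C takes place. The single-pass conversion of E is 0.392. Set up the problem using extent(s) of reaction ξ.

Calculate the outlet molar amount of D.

2490 mol/s

E reacted = 0.392 × 839.5 = 329.1 mol/s; ν_E = −2, so ξ = 329.1/2 = 164.5 mol/s.
Outlet amounts (n = n₀ + ν ξ):
  E: 839.5 − 2(164.5) = 510.4
  D: 2982 − 3(164.5) = 2488
  A: 0 + 1(164.5) = 164.5
  C: 0 + 3(164.5) = 493.6
  B: 1329 (inert)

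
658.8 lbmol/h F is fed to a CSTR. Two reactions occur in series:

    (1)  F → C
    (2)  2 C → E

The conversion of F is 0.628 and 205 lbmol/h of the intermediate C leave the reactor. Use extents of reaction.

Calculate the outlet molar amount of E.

Conversion of F: F consumed = 1ξ₁ = 0.628 × 658.8 → ξ₁ = 413.7 lbmol/h.
C balance: n_C = 0 + 1ξ₁ − 2ξ₂ = 205 → ξ₂ = (1·413.7 − 205)/2 = 104.4 lbmol/h.
Outlet amounts (n = n₀ + Σ ν·ξ):
  F: 658.8 − 1(413.7) = 245.1
  C: 0 + 1(413.7) − 2(104.4) = 205
  E: 0 + 1(104.4) = 104.4

104 lbmol/h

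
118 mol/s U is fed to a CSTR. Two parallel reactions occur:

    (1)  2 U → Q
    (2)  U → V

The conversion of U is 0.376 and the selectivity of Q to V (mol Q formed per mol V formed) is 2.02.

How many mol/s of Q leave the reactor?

Conversion of U: U consumed = 0.376 × 118 = 44.37 mol/s = 2ξ₁ + 1ξ₂.
Selectivity: 1ξ₁ / (1ξ₂) = 2.02 → ξ₁ = 2.02 ξ₂.
Substitute: (2·2.02 + 1) ξ₂ = 44.37 → ξ₂ = 8.803 mol/s, ξ₁ = 17.78 mol/s.
Outlet amounts (n = n₀ + Σ ν·ξ):
  U: 118 − 2(17.78) − 1(8.803) = 73.63
  Q: 0 + 1(17.78) = 17.78
  V: 0 + 1(8.803) = 8.803

17.8 mol/s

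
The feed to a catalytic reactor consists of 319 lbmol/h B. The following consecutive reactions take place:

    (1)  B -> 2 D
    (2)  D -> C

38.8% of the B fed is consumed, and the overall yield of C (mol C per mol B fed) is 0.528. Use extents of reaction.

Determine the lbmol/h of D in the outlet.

79.1 lbmol/h

Conversion of B: B consumed = 1ξ₁ = 0.388 × 319 → ξ₁ = 123.8 lbmol/h.
Yield of C: 1ξ₂ / 319 = 0.528 → ξ₂ = 168.4 lbmol/h.
Outlet amounts (n = n₀ + Σ ν·ξ):
  B: 319 − 1(123.8) = 195.2
  D: 0 + 2(123.8) − 1(168.4) = 79.11
  C: 0 + 1(168.4) = 168.4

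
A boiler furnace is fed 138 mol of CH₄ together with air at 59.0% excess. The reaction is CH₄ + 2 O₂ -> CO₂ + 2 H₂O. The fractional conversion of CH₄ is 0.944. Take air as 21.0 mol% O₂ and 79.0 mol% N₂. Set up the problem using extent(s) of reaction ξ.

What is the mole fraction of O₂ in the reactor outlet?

Stoichiometric O₂ = 2 × 138 = 276 mol; O₂ fed = 276 × 1.590 = 438.8 mol.
N₂ fed = 438.8 × 79/21 = 1651 mol.
Fuel reacted = 0.944 × 138 → ξ = 130.3 mol.
Outlet (n = n₀ + ν ξ):
  CH₄: 138 − 1(130.3) = 7.728
  O₂: 438.8 − 2(130.3) = 178.3
  N₂: 1651 (inert)
  CO₂: 0 + 1(130.3) = 130.3
  H₂O: 0 + 2(130.3) = 260.5
Total out = 2228 mol; y_O₂ = 178.3 / 2228 = 0.08004.

0.08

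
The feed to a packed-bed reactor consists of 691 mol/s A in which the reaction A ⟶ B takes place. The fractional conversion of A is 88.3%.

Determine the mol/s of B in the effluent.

610 mol/s

A reacted = 0.883 × 691 = 610.2 mol/s; ν_A = −1, so ξ = 610.2/1 = 610.2 mol/s.
Outlet amounts (n = n₀ + ν ξ):
  A: 691 − 1(610.2) = 80.85
  B: 0 + 1(610.2) = 610.2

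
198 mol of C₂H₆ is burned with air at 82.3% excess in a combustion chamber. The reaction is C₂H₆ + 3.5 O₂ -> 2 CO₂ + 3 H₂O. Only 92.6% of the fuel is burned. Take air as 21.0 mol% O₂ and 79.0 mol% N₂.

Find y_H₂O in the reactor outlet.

0.0872

Stoichiometric O₂ = 3.5 × 198 = 693 mol; O₂ fed = 693 × 1.823 = 1263 mol.
N₂ fed = 1263 × 79/21 = 4753 mol.
Fuel reacted = 0.926 × 198 → ξ = 183.3 mol.
Outlet (n = n₀ + ν ξ):
  C₂H₆: 198 − 1(183.3) = 14.65
  O₂: 1263 − 3.5(183.3) = 621.6
  N₂: 4753 (inert)
  CO₂: 0 + 2(183.3) = 366.7
  H₂O: 0 + 3(183.3) = 550
Total out = 6306 mol; y_H₂O = 550 / 6306 = 0.08723.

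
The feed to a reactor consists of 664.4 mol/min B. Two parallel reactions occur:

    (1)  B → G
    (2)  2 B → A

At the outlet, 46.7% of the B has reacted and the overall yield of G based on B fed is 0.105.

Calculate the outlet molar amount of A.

120 mol/min

Yield of G: 1ξ₁ / 664.4 = 0.105 → ξ₁ = 69.76 mol/min.
Conversion of B: 1ξ₁ + 2ξ₂ = 0.467 × 664.4 = 310.3 → ξ₂ = 120.3 mol/min.
Outlet amounts (n = n₀ + Σ ν·ξ):
  B: 664.4 − 1(69.76) − 2(120.3) = 354.1
  G: 0 + 1(69.76) = 69.76
  A: 0 + 1(120.3) = 120.3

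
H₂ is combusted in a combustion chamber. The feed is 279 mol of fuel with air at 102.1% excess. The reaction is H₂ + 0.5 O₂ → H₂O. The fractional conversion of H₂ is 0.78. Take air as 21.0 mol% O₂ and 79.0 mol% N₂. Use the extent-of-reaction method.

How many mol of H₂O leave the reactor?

Stoichiometric O₂ = 0.5 × 279 = 139.5 mol; O₂ fed = 139.5 × 2.021 = 281.9 mol.
N₂ fed = 281.9 × 79/21 = 1061 mol.
Fuel reacted = 0.78 × 279 → ξ = 217.6 mol.
Outlet (n = n₀ + ν ξ):
  H₂: 279 − 1(217.6) = 61.38
  O₂: 281.9 − 0.5(217.6) = 173.1
  N₂: 1061 (inert)
  H₂O: 0 + 1(217.6) = 217.6

218 mol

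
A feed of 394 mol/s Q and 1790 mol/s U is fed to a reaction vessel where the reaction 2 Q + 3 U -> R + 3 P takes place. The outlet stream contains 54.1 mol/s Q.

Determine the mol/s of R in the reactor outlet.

170 mol/s

For Q: n = n₀ − 2ξ → 54.1 = 394 − 2ξ, giving ξ = 169.9 mol/s.
Outlet amounts (n = n₀ + ν ξ):
  Q: 394 − 2(169.9) = 54.1
  U: 1790 − 3(169.9) = 1280
  R: 0 + 1(169.9) = 169.9
  P: 0 + 3(169.9) = 509.8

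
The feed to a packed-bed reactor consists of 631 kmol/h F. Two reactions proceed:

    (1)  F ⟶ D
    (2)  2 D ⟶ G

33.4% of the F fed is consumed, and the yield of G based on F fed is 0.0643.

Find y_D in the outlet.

Conversion of F: F consumed = 1ξ₁ = 0.334 × 631 → ξ₁ = 210.8 kmol/h.
Yield of G: 1ξ₂ / 631 = 0.0643 → ξ₂ = 40.57 kmol/h.
Outlet amounts (n = n₀ + Σ ν·ξ):
  F: 631 − 1(210.8) = 420.2
  D: 0 + 1(210.8) − 2(40.57) = 129.6
  G: 0 + 1(40.57) = 40.57
Total out = 590.4 kmol/h; y_D = 129.6 / 590.4 = 0.2195.

0.22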